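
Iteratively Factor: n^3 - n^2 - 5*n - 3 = (n + 1)*(n^2 - 2*n - 3) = (n - 3)*(n + 1)*(n + 1)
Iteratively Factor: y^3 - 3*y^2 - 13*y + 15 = (y + 3)*(y^2 - 6*y + 5) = (y - 1)*(y + 3)*(y - 5)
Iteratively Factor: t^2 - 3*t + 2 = (t - 1)*(t - 2)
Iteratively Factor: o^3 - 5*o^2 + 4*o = (o - 1)*(o^2 - 4*o) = (o - 4)*(o - 1)*(o)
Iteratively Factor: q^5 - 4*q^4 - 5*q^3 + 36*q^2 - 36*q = (q)*(q^4 - 4*q^3 - 5*q^2 + 36*q - 36) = q*(q + 3)*(q^3 - 7*q^2 + 16*q - 12) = q*(q - 2)*(q + 3)*(q^2 - 5*q + 6) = q*(q - 2)^2*(q + 3)*(q - 3)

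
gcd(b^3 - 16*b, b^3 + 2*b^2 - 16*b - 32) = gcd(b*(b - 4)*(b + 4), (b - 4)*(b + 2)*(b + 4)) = b^2 - 16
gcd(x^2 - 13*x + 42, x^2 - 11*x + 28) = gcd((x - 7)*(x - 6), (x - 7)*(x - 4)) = x - 7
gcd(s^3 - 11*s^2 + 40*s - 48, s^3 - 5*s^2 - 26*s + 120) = s - 4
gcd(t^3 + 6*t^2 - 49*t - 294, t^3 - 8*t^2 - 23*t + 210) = t - 7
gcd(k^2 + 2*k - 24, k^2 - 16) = k - 4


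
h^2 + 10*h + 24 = (h + 4)*(h + 6)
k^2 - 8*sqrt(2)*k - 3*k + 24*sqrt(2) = (k - 3)*(k - 8*sqrt(2))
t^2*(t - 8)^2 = t^4 - 16*t^3 + 64*t^2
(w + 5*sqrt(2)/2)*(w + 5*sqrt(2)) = w^2 + 15*sqrt(2)*w/2 + 25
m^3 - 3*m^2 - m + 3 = (m - 3)*(m - 1)*(m + 1)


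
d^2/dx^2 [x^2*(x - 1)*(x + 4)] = 12*x^2 + 18*x - 8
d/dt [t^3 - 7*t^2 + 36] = t*(3*t - 14)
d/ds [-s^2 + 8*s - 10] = 8 - 2*s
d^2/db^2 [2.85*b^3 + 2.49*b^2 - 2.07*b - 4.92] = 17.1*b + 4.98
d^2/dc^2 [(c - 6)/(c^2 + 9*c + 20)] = 2*((c - 6)*(2*c + 9)^2 - 3*(c + 1)*(c^2 + 9*c + 20))/(c^2 + 9*c + 20)^3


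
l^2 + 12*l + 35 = (l + 5)*(l + 7)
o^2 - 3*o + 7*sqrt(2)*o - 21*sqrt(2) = (o - 3)*(o + 7*sqrt(2))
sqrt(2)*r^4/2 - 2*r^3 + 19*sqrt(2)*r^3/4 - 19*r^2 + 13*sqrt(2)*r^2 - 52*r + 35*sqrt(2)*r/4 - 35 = (r + 7/2)*(r + 5)*(r - 2*sqrt(2))*(sqrt(2)*r/2 + sqrt(2)/2)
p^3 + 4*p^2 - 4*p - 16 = (p - 2)*(p + 2)*(p + 4)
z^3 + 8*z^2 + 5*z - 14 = (z - 1)*(z + 2)*(z + 7)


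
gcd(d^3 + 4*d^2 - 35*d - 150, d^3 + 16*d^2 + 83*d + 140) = d + 5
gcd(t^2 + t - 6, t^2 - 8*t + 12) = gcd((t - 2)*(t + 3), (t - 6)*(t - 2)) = t - 2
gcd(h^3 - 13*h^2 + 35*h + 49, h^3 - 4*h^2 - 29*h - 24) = h + 1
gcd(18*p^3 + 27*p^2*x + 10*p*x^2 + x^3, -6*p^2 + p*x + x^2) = 3*p + x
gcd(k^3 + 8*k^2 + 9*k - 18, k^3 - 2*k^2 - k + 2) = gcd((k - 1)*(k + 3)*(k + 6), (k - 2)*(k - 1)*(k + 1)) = k - 1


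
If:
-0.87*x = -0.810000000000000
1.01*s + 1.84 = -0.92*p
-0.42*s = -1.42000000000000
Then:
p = -5.71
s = 3.38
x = 0.93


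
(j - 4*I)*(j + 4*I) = j^2 + 16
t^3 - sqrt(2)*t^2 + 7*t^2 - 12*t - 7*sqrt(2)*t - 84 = (t + 7)*(t - 3*sqrt(2))*(t + 2*sqrt(2))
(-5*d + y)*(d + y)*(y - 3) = -5*d^2*y + 15*d^2 - 4*d*y^2 + 12*d*y + y^3 - 3*y^2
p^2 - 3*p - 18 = (p - 6)*(p + 3)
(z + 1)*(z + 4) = z^2 + 5*z + 4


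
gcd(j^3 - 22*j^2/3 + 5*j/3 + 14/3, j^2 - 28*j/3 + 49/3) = j - 7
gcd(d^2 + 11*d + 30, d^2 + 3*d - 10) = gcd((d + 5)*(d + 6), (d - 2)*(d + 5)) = d + 5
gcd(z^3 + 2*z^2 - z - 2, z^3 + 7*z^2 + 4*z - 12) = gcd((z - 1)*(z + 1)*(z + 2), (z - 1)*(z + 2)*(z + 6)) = z^2 + z - 2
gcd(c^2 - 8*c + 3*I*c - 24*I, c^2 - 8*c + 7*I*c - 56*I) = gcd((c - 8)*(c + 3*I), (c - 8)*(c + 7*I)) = c - 8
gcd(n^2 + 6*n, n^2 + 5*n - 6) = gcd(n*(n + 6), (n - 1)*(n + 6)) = n + 6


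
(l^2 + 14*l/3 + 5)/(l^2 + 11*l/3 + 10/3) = (l + 3)/(l + 2)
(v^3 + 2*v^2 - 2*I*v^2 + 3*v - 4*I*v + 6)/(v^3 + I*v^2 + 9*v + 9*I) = (v + 2)/(v + 3*I)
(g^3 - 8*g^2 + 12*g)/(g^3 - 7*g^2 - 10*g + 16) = g*(g^2 - 8*g + 12)/(g^3 - 7*g^2 - 10*g + 16)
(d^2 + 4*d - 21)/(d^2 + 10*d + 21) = (d - 3)/(d + 3)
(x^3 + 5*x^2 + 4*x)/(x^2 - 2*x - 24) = x*(x + 1)/(x - 6)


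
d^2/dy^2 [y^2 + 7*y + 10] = 2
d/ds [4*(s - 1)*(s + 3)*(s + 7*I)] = 12*s^2 + s*(16 + 56*I) - 12 + 56*I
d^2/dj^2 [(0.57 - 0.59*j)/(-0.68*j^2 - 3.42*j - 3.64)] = ((0.59*j - 0.57)*(1.36*j + 3.42)*(2.72*j + 6.84) - (2.4072*j + 3.2604)*(0.68*j^2 + 3.42*j + 3.64))/(0.68*j^2 + 3.42*j + 3.64)^3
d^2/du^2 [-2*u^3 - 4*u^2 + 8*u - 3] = -12*u - 8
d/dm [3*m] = 3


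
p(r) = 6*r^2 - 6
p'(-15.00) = -180.00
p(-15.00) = 1344.00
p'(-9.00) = -108.00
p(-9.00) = 480.00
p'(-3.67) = -44.04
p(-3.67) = 74.81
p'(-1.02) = -12.24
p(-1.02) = 0.24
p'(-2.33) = -27.96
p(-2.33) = 26.57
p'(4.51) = 54.12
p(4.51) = 116.04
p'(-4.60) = -55.20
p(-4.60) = 120.96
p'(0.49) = 5.88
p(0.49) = -4.56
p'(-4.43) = -53.16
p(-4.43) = 111.75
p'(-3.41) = -40.92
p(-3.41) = 63.77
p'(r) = 12*r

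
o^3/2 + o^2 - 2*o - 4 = (o/2 + 1)*(o - 2)*(o + 2)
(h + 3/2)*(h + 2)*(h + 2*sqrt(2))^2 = h^4 + 7*h^3/2 + 4*sqrt(2)*h^3 + 11*h^2 + 14*sqrt(2)*h^2 + 12*sqrt(2)*h + 28*h + 24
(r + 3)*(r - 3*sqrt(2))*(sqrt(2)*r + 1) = sqrt(2)*r^3 - 5*r^2 + 3*sqrt(2)*r^2 - 15*r - 3*sqrt(2)*r - 9*sqrt(2)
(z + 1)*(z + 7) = z^2 + 8*z + 7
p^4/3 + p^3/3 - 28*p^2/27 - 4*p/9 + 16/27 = (p/3 + 1/3)*(p - 4/3)*(p - 2/3)*(p + 2)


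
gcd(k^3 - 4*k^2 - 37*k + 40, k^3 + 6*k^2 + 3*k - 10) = k^2 + 4*k - 5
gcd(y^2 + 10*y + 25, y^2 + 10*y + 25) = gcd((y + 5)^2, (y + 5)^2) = y^2 + 10*y + 25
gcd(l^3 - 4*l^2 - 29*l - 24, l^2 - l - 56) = l - 8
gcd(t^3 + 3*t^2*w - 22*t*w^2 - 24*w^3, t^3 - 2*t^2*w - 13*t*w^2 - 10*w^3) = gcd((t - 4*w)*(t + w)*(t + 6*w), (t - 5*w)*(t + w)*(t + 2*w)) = t + w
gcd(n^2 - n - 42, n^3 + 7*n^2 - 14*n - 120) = n + 6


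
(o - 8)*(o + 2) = o^2 - 6*o - 16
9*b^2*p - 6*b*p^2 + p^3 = p*(-3*b + p)^2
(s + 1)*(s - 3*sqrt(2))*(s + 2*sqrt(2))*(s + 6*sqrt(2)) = s^4 + s^3 + 5*sqrt(2)*s^3 - 24*s^2 + 5*sqrt(2)*s^2 - 72*sqrt(2)*s - 24*s - 72*sqrt(2)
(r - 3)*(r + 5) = r^2 + 2*r - 15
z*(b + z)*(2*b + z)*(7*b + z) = 14*b^3*z + 23*b^2*z^2 + 10*b*z^3 + z^4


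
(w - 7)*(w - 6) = w^2 - 13*w + 42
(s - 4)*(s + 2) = s^2 - 2*s - 8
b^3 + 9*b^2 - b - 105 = (b - 3)*(b + 5)*(b + 7)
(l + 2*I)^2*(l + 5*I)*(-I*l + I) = -I*l^4 + 9*l^3 + I*l^3 - 9*l^2 + 24*I*l^2 - 20*l - 24*I*l + 20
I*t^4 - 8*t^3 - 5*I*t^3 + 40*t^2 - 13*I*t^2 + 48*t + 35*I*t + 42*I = (t - 6)*(t + I)*(t + 7*I)*(I*t + I)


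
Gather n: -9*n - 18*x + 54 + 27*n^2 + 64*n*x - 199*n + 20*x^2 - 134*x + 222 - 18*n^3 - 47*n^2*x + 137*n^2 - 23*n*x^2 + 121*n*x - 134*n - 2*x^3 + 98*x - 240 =-18*n^3 + n^2*(164 - 47*x) + n*(-23*x^2 + 185*x - 342) - 2*x^3 + 20*x^2 - 54*x + 36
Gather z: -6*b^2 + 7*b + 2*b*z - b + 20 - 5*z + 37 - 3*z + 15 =-6*b^2 + 6*b + z*(2*b - 8) + 72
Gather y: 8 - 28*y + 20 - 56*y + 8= 36 - 84*y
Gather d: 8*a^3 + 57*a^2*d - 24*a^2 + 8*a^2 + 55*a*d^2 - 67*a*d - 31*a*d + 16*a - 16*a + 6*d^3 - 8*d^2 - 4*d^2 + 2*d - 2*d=8*a^3 - 16*a^2 + 6*d^3 + d^2*(55*a - 12) + d*(57*a^2 - 98*a)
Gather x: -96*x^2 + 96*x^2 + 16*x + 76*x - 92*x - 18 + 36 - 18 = 0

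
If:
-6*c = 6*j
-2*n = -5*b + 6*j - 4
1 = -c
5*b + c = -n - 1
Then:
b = 2/15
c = -1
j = 1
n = -2/3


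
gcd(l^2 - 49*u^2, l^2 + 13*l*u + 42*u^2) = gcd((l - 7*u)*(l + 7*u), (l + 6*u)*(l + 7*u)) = l + 7*u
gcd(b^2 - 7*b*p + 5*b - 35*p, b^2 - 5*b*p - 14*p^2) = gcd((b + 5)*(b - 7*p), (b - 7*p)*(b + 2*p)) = -b + 7*p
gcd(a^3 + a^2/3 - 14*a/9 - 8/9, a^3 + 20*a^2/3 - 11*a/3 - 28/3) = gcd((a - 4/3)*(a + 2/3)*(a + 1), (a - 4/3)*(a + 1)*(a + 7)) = a^2 - a/3 - 4/3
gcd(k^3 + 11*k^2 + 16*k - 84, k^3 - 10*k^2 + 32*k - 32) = k - 2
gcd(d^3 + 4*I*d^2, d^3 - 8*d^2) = d^2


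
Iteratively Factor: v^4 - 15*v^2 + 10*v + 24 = (v + 4)*(v^3 - 4*v^2 + v + 6) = (v + 1)*(v + 4)*(v^2 - 5*v + 6) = (v - 3)*(v + 1)*(v + 4)*(v - 2)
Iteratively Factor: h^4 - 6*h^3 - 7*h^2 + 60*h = (h + 3)*(h^3 - 9*h^2 + 20*h) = (h - 5)*(h + 3)*(h^2 - 4*h) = h*(h - 5)*(h + 3)*(h - 4)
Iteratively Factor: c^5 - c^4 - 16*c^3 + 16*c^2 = (c + 4)*(c^4 - 5*c^3 + 4*c^2) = c*(c + 4)*(c^3 - 5*c^2 + 4*c) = c*(c - 4)*(c + 4)*(c^2 - c) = c*(c - 4)*(c - 1)*(c + 4)*(c)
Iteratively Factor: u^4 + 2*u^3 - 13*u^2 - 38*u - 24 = (u + 2)*(u^3 - 13*u - 12) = (u + 1)*(u + 2)*(u^2 - u - 12) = (u - 4)*(u + 1)*(u + 2)*(u + 3)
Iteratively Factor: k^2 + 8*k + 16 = (k + 4)*(k + 4)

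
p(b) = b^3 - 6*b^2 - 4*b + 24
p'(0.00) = -4.00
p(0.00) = 24.00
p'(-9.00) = 347.00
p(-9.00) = -1155.00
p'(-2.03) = 32.72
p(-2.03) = -0.97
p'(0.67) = -10.69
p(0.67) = 18.93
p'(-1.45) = 19.71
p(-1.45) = 14.14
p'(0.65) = -10.53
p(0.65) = 19.14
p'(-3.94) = 89.85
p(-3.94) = -114.54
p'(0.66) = -10.61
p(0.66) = 19.03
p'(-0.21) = -1.35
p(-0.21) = 24.57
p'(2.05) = -15.99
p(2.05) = -0.80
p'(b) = 3*b^2 - 12*b - 4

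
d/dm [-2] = 0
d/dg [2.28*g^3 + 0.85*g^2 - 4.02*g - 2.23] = 6.84*g^2 + 1.7*g - 4.02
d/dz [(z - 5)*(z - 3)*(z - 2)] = 3*z^2 - 20*z + 31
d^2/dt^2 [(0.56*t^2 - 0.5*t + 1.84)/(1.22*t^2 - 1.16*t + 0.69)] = (-8.88178419700125e-16*t^4 + 0.0966240000000003*t^3 + 13.603488*t^2 - 13.098408*t + 1.586816)/(1.815848*t^6 - 5.179632*t^5 + 8.005884*t^4 - 7.419824*t^3 + 4.527918*t^2 - 1.656828*t + 0.328509)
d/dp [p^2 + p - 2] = 2*p + 1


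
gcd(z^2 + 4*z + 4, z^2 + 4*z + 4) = z^2 + 4*z + 4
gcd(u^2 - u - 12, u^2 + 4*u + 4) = 1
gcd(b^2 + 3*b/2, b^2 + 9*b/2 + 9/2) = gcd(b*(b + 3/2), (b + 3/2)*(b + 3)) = b + 3/2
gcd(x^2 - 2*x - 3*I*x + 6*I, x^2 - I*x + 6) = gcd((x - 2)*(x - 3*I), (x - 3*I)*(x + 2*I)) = x - 3*I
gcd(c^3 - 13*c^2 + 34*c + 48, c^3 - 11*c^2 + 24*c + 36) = c^2 - 5*c - 6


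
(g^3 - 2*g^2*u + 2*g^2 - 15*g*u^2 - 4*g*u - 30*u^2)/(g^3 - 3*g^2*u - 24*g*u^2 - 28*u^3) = (-g^3 + 2*g^2*u - 2*g^2 + 15*g*u^2 + 4*g*u + 30*u^2)/(-g^3 + 3*g^2*u + 24*g*u^2 + 28*u^3)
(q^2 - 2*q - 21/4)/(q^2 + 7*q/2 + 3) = (q - 7/2)/(q + 2)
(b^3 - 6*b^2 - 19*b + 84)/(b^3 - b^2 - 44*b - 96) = (b^2 - 10*b + 21)/(b^2 - 5*b - 24)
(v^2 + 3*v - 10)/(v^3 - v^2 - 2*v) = (v + 5)/(v*(v + 1))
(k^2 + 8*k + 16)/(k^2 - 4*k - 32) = (k + 4)/(k - 8)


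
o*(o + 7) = o^2 + 7*o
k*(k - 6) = k^2 - 6*k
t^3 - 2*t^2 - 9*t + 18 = (t - 3)*(t - 2)*(t + 3)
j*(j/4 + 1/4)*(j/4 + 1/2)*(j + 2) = j^4/16 + 5*j^3/16 + j^2/2 + j/4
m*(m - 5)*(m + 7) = m^3 + 2*m^2 - 35*m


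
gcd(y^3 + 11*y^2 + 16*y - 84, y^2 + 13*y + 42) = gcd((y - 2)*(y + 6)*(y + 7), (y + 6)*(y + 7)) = y^2 + 13*y + 42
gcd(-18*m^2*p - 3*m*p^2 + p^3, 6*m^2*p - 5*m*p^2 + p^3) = p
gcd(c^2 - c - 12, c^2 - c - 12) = c^2 - c - 12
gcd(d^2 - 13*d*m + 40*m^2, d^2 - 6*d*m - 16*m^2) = d - 8*m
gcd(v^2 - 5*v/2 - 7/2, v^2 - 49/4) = v - 7/2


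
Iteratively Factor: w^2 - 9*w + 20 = (w - 4)*(w - 5)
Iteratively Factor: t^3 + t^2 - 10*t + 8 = (t - 1)*(t^2 + 2*t - 8) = (t - 2)*(t - 1)*(t + 4)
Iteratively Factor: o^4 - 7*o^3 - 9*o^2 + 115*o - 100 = (o - 1)*(o^3 - 6*o^2 - 15*o + 100) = (o - 5)*(o - 1)*(o^2 - o - 20) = (o - 5)^2*(o - 1)*(o + 4)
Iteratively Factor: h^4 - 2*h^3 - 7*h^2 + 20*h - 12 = (h + 3)*(h^3 - 5*h^2 + 8*h - 4) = (h - 2)*(h + 3)*(h^2 - 3*h + 2) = (h - 2)^2*(h + 3)*(h - 1)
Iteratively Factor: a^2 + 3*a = (a + 3)*(a)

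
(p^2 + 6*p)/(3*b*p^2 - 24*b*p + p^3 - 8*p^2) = (p + 6)/(3*b*p - 24*b + p^2 - 8*p)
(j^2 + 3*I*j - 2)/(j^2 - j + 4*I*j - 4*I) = (j^2 + 3*I*j - 2)/(j^2 - j + 4*I*j - 4*I)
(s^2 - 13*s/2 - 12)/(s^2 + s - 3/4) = 2*(s - 8)/(2*s - 1)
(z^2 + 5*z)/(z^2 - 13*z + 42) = z*(z + 5)/(z^2 - 13*z + 42)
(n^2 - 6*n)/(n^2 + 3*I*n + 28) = n*(n - 6)/(n^2 + 3*I*n + 28)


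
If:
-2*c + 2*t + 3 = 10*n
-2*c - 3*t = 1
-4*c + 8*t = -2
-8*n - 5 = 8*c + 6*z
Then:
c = -1/14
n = 9/35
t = -2/7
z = -227/210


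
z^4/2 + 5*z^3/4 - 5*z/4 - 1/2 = (z/2 + 1)*(z - 1)*(z + 1/2)*(z + 1)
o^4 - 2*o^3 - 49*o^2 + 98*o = o*(o - 7)*(o - 2)*(o + 7)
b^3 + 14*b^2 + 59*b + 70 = (b + 2)*(b + 5)*(b + 7)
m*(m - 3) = m^2 - 3*m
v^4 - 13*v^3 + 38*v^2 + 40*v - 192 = (v - 8)*(v - 4)*(v - 3)*(v + 2)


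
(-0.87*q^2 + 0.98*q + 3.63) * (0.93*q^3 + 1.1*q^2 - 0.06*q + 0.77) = -0.8091*q^5 - 0.0456000000000001*q^4 + 4.5061*q^3 + 3.2643*q^2 + 0.5368*q + 2.7951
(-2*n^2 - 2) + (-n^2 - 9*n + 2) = -3*n^2 - 9*n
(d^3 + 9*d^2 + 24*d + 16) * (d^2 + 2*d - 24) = d^5 + 11*d^4 + 18*d^3 - 152*d^2 - 544*d - 384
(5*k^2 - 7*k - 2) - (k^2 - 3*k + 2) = 4*k^2 - 4*k - 4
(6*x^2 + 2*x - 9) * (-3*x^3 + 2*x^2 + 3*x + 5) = -18*x^5 + 6*x^4 + 49*x^3 + 18*x^2 - 17*x - 45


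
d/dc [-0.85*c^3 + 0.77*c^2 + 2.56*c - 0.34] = -2.55*c^2 + 1.54*c + 2.56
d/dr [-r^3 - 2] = -3*r^2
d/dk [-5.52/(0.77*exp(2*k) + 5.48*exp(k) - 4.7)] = (8.5008*exp(k) + 30.2496)*exp(k)/(0.77*exp(2*k) + 5.48*exp(k) - 4.7)^2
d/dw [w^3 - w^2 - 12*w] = 3*w^2 - 2*w - 12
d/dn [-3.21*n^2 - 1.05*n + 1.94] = -6.42*n - 1.05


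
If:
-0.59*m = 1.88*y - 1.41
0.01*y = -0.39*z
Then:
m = 124.271186440678*z + 2.38983050847458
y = -39.0*z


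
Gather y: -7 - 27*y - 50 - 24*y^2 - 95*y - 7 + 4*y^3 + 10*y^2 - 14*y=4*y^3 - 14*y^2 - 136*y - 64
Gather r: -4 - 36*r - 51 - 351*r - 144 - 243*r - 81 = -630*r - 280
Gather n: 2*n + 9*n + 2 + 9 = 11*n + 11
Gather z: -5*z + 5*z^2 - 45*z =5*z^2 - 50*z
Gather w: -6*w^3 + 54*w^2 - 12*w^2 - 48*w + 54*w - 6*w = -6*w^3 + 42*w^2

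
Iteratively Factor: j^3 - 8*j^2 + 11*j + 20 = (j - 5)*(j^2 - 3*j - 4) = (j - 5)*(j + 1)*(j - 4)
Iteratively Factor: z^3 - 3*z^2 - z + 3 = (z - 3)*(z^2 - 1) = (z - 3)*(z - 1)*(z + 1)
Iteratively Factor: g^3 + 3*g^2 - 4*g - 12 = (g + 2)*(g^2 + g - 6) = (g - 2)*(g + 2)*(g + 3)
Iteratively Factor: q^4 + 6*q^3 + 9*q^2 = (q + 3)*(q^3 + 3*q^2) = (q + 3)^2*(q^2) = q*(q + 3)^2*(q)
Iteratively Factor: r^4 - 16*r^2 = (r)*(r^3 - 16*r) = r^2*(r^2 - 16) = r^2*(r - 4)*(r + 4)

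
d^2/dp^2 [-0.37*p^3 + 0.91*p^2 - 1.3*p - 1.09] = 1.82 - 2.22*p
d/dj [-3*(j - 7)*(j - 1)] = 24 - 6*j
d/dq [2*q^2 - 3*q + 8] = 4*q - 3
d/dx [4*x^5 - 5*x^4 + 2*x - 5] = 20*x^4 - 20*x^3 + 2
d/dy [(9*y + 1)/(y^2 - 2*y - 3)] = (9*y^2 - 18*y - 2*(y - 1)*(9*y + 1) - 27)/(-y^2 + 2*y + 3)^2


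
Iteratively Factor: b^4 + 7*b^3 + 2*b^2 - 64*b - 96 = (b + 4)*(b^3 + 3*b^2 - 10*b - 24) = (b + 4)^2*(b^2 - b - 6) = (b + 2)*(b + 4)^2*(b - 3)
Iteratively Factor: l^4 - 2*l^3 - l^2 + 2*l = (l + 1)*(l^3 - 3*l^2 + 2*l) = (l - 2)*(l + 1)*(l^2 - l) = (l - 2)*(l - 1)*(l + 1)*(l)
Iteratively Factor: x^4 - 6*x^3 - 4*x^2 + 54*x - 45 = (x - 5)*(x^3 - x^2 - 9*x + 9) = (x - 5)*(x - 1)*(x^2 - 9) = (x - 5)*(x - 1)*(x + 3)*(x - 3)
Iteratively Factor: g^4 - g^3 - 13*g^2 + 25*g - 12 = (g - 1)*(g^3 - 13*g + 12) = (g - 1)*(g + 4)*(g^2 - 4*g + 3) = (g - 1)^2*(g + 4)*(g - 3)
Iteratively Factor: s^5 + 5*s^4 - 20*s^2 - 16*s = (s + 2)*(s^4 + 3*s^3 - 6*s^2 - 8*s) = (s - 2)*(s + 2)*(s^3 + 5*s^2 + 4*s) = (s - 2)*(s + 2)*(s + 4)*(s^2 + s) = s*(s - 2)*(s + 2)*(s + 4)*(s + 1)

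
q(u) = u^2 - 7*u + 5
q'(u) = 2*u - 7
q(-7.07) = 104.47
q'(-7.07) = -21.14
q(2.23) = -5.64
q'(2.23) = -2.54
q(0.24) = 3.38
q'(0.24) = -6.52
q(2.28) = -5.76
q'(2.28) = -2.44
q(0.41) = 2.30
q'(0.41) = -6.18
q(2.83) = -6.80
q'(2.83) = -1.34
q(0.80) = 0.04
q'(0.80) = -5.40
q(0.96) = -0.80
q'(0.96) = -5.08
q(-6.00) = 83.00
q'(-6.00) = -19.00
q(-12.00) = 233.00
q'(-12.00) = -31.00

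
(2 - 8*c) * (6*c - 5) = -48*c^2 + 52*c - 10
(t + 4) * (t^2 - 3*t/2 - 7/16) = t^3 + 5*t^2/2 - 103*t/16 - 7/4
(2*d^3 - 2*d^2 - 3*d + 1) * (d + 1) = 2*d^4 - 5*d^2 - 2*d + 1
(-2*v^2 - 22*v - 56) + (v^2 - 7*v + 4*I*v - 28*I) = -v^2 - 29*v + 4*I*v - 56 - 28*I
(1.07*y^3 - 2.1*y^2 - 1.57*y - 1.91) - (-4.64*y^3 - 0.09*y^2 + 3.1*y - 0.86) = 5.71*y^3 - 2.01*y^2 - 4.67*y - 1.05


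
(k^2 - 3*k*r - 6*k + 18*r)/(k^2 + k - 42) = (k - 3*r)/(k + 7)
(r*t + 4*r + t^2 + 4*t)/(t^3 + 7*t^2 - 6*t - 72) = (r + t)/(t^2 + 3*t - 18)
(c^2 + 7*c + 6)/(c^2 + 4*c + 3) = (c + 6)/(c + 3)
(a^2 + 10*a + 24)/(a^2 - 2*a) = (a^2 + 10*a + 24)/(a*(a - 2))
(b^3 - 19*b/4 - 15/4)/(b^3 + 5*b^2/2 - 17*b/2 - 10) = (b + 3/2)/(b + 4)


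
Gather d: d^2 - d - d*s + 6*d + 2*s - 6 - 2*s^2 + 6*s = d^2 + d*(5 - s) - 2*s^2 + 8*s - 6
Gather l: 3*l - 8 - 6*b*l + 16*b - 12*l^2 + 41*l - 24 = 16*b - 12*l^2 + l*(44 - 6*b) - 32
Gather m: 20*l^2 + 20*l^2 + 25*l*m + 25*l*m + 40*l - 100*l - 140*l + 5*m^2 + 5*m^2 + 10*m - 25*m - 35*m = 40*l^2 - 200*l + 10*m^2 + m*(50*l - 50)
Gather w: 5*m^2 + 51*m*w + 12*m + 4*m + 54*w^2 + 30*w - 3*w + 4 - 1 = 5*m^2 + 16*m + 54*w^2 + w*(51*m + 27) + 3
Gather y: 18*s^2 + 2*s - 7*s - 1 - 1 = 18*s^2 - 5*s - 2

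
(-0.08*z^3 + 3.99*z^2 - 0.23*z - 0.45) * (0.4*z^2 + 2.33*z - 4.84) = -0.032*z^5 + 1.4096*z^4 + 9.5919*z^3 - 20.0275*z^2 + 0.0647*z + 2.178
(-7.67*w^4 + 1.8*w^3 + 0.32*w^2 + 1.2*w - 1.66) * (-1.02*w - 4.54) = 7.8234*w^5 + 32.9858*w^4 - 8.4984*w^3 - 2.6768*w^2 - 3.7548*w + 7.5364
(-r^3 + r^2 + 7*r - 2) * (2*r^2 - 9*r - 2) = -2*r^5 + 11*r^4 + 7*r^3 - 69*r^2 + 4*r + 4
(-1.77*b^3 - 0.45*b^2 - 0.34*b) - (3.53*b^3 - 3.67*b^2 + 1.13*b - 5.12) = -5.3*b^3 + 3.22*b^2 - 1.47*b + 5.12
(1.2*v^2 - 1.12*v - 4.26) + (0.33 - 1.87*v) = 1.2*v^2 - 2.99*v - 3.93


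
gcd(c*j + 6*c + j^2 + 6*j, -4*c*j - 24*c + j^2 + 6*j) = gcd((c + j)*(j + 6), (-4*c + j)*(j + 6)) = j + 6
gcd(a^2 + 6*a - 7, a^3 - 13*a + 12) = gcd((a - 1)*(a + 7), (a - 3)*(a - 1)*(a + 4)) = a - 1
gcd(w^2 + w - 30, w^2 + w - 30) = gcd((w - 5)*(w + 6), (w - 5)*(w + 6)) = w^2 + w - 30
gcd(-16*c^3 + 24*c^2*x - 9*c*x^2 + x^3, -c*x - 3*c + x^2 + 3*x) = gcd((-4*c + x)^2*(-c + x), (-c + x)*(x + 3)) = -c + x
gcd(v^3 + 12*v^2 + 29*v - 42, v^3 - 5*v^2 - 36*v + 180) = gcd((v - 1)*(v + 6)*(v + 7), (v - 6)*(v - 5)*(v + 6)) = v + 6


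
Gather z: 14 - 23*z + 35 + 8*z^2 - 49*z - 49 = 8*z^2 - 72*z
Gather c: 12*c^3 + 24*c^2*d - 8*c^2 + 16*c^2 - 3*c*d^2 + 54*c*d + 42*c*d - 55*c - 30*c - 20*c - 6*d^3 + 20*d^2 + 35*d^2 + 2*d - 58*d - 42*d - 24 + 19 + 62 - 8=12*c^3 + c^2*(24*d + 8) + c*(-3*d^2 + 96*d - 105) - 6*d^3 + 55*d^2 - 98*d + 49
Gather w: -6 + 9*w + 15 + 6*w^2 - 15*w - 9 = 6*w^2 - 6*w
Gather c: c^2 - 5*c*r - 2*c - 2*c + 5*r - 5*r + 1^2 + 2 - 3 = c^2 + c*(-5*r - 4)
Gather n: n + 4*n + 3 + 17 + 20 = 5*n + 40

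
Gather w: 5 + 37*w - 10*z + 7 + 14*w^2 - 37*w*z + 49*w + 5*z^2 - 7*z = 14*w^2 + w*(86 - 37*z) + 5*z^2 - 17*z + 12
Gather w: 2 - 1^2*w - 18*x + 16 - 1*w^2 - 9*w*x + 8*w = -w^2 + w*(7 - 9*x) - 18*x + 18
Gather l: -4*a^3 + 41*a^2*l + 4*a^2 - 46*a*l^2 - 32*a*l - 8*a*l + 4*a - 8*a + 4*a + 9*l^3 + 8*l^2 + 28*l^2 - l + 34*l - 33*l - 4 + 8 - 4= -4*a^3 + 4*a^2 + 9*l^3 + l^2*(36 - 46*a) + l*(41*a^2 - 40*a)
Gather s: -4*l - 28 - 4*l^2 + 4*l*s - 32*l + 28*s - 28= -4*l^2 - 36*l + s*(4*l + 28) - 56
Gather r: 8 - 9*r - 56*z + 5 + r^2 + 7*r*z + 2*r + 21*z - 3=r^2 + r*(7*z - 7) - 35*z + 10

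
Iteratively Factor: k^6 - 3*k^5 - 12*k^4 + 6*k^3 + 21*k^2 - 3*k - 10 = (k + 1)*(k^5 - 4*k^4 - 8*k^3 + 14*k^2 + 7*k - 10) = (k - 5)*(k + 1)*(k^4 + k^3 - 3*k^2 - k + 2) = (k - 5)*(k - 1)*(k + 1)*(k^3 + 2*k^2 - k - 2) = (k - 5)*(k - 1)*(k + 1)*(k + 2)*(k^2 - 1) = (k - 5)*(k - 1)^2*(k + 1)*(k + 2)*(k + 1)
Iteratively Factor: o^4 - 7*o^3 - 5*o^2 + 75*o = (o)*(o^3 - 7*o^2 - 5*o + 75) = o*(o + 3)*(o^2 - 10*o + 25) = o*(o - 5)*(o + 3)*(o - 5)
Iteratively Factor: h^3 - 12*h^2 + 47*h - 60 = (h - 4)*(h^2 - 8*h + 15) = (h - 4)*(h - 3)*(h - 5)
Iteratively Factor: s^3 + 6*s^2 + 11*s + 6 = (s + 2)*(s^2 + 4*s + 3) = (s + 1)*(s + 2)*(s + 3)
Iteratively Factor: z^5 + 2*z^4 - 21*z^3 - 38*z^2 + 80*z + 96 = (z + 4)*(z^4 - 2*z^3 - 13*z^2 + 14*z + 24) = (z + 3)*(z + 4)*(z^3 - 5*z^2 + 2*z + 8) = (z + 1)*(z + 3)*(z + 4)*(z^2 - 6*z + 8) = (z - 4)*(z + 1)*(z + 3)*(z + 4)*(z - 2)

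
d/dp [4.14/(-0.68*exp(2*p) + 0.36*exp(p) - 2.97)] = (5.6304*exp(p) - 1.4904)*exp(p)/(0.68*exp(2*p) - 0.36*exp(p) + 2.97)^2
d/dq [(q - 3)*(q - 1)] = 2*q - 4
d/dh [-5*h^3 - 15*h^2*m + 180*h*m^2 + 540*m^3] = -15*h^2 - 30*h*m + 180*m^2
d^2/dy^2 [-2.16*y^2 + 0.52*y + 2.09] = -4.32000000000000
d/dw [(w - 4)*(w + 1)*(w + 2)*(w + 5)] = 4*w^3 + 12*w^2 - 30*w - 58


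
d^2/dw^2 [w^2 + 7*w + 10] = 2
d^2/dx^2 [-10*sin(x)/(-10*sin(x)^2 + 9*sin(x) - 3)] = 10*(-100*sin(x)^5 - 90*sin(x)^4 + 380*sin(x)^3 - 27*sin(x)^2 - 189*sin(x) + 54)/(10*sin(x)^2 - 9*sin(x) + 3)^3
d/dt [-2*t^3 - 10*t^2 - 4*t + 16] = -6*t^2 - 20*t - 4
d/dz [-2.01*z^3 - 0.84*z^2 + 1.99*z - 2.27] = -6.03*z^2 - 1.68*z + 1.99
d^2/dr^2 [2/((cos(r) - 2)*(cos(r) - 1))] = 2*(-4*sin(r)^4 + 3*sin(r)^2 - 69*cos(r)/4 + 9*cos(3*r)/4 + 15)/((cos(r) - 2)^3*(cos(r) - 1)^3)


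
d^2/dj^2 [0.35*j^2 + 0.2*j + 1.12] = 0.700000000000000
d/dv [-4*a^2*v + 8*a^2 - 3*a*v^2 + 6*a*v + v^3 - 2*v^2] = -4*a^2 - 6*a*v + 6*a + 3*v^2 - 4*v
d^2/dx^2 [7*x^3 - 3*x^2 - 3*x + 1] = 42*x - 6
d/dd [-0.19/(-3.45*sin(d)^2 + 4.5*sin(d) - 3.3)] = (0.855 - 1.311*sin(d))*cos(d)/(3.45*sin(d)^2 - 4.5*sin(d) + 3.3)^2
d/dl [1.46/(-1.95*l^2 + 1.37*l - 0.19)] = (5.694*l - 2.0002)/(1.95*l^2 - 1.37*l + 0.19)^2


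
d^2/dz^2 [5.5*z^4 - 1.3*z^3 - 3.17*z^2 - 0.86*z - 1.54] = 66.0*z^2 - 7.8*z - 6.34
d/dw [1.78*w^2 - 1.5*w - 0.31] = 3.56*w - 1.5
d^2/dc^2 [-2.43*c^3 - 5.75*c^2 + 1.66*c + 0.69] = -14.58*c - 11.5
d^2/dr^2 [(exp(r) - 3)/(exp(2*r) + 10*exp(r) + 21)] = (exp(4*r) - 22*exp(3*r) - 216*exp(2*r) - 258*exp(r) + 1071)*exp(r)/(exp(6*r) + 30*exp(5*r) + 363*exp(4*r) + 2260*exp(3*r) + 7623*exp(2*r) + 13230*exp(r) + 9261)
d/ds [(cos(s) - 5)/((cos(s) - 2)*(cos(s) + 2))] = (cos(s)^2 - 10*cos(s) + 4)*sin(s)/((cos(s) - 2)^2*(cos(s) + 2)^2)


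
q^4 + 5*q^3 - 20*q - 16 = (q - 2)*(q + 1)*(q + 2)*(q + 4)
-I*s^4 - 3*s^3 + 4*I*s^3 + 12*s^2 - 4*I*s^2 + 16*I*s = s*(s - 4)*(s - 4*I)*(-I*s + 1)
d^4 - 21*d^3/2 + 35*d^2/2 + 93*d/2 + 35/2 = (d - 7)*(d - 5)*(d + 1/2)*(d + 1)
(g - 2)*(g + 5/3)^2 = g^3 + 4*g^2/3 - 35*g/9 - 50/9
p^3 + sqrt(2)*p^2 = p^2*(p + sqrt(2))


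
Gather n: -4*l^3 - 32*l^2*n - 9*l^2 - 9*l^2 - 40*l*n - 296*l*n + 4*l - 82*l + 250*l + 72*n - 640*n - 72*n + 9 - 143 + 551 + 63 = -4*l^3 - 18*l^2 + 172*l + n*(-32*l^2 - 336*l - 640) + 480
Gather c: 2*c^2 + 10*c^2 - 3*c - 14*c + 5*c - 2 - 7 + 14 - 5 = 12*c^2 - 12*c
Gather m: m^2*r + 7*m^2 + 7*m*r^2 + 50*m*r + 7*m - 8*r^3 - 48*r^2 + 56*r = m^2*(r + 7) + m*(7*r^2 + 50*r + 7) - 8*r^3 - 48*r^2 + 56*r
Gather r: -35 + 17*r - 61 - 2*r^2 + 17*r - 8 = -2*r^2 + 34*r - 104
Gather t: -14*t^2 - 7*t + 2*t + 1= -14*t^2 - 5*t + 1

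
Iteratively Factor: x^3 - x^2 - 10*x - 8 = (x + 2)*(x^2 - 3*x - 4) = (x - 4)*(x + 2)*(x + 1)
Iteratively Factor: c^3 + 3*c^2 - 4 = (c + 2)*(c^2 + c - 2) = (c + 2)^2*(c - 1)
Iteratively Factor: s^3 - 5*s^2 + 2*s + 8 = (s - 4)*(s^2 - s - 2) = (s - 4)*(s + 1)*(s - 2)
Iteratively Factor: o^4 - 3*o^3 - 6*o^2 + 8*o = (o + 2)*(o^3 - 5*o^2 + 4*o) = (o - 4)*(o + 2)*(o^2 - o) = (o - 4)*(o - 1)*(o + 2)*(o)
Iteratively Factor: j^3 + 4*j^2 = (j + 4)*(j^2) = j*(j + 4)*(j)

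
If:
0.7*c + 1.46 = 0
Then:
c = -2.09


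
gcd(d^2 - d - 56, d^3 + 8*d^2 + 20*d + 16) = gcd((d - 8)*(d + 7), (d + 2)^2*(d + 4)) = 1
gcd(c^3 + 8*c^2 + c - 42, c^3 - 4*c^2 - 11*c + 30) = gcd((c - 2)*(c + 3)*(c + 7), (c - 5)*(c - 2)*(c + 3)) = c^2 + c - 6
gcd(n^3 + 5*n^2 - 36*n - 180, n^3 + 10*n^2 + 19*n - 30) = n^2 + 11*n + 30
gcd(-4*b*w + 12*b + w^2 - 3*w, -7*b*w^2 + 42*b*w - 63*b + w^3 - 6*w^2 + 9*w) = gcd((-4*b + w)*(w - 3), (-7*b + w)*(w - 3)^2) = w - 3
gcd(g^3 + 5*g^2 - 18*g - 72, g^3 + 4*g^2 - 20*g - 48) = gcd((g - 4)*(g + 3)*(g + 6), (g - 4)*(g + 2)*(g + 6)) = g^2 + 2*g - 24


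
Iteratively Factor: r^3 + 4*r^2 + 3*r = (r + 3)*(r^2 + r) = r*(r + 3)*(r + 1)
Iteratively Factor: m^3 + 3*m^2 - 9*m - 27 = (m + 3)*(m^2 - 9) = (m + 3)^2*(m - 3)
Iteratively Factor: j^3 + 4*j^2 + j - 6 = (j + 3)*(j^2 + j - 2) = (j - 1)*(j + 3)*(j + 2)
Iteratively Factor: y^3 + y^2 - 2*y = (y)*(y^2 + y - 2) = y*(y - 1)*(y + 2)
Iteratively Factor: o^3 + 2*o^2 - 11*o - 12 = (o + 4)*(o^2 - 2*o - 3) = (o - 3)*(o + 4)*(o + 1)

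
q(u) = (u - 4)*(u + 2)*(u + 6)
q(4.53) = 36.44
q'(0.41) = -16.22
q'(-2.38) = -22.05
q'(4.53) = 77.80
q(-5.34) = 20.59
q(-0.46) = -38.05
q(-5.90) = 3.86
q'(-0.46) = -23.05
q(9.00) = 825.00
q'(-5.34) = 22.83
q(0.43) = -55.78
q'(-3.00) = -17.00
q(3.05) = -43.42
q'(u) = (u - 4)*(u + 2) + (u - 4)*(u + 6) + (u + 2)*(u + 6)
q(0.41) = -55.46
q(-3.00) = 21.00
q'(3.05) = 32.31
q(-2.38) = 8.78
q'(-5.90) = 37.23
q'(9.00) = 295.00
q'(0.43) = -16.01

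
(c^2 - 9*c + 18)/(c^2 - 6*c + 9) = (c - 6)/(c - 3)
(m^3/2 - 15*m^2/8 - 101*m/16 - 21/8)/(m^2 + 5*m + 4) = (8*m^3 - 30*m^2 - 101*m - 42)/(16*(m^2 + 5*m + 4))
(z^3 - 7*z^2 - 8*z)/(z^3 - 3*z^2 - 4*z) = (z - 8)/(z - 4)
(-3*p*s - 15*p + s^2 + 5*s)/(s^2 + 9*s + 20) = (-3*p + s)/(s + 4)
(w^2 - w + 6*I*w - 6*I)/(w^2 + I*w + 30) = (w - 1)/(w - 5*I)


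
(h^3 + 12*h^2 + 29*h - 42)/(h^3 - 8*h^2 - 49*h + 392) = (h^2 + 5*h - 6)/(h^2 - 15*h + 56)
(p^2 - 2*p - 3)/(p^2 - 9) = (p + 1)/(p + 3)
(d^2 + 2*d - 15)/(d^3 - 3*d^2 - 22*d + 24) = (d^2 + 2*d - 15)/(d^3 - 3*d^2 - 22*d + 24)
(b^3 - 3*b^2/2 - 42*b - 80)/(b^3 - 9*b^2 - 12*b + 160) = (b + 5/2)/(b - 5)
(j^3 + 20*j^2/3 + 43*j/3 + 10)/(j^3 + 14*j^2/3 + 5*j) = (j + 2)/j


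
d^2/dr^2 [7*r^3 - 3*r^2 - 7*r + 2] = 42*r - 6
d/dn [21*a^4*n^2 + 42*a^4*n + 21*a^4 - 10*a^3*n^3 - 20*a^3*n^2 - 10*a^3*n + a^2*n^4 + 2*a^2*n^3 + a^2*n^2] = 2*a^2*(21*a^2*n + 21*a^2 - 15*a*n^2 - 20*a*n - 5*a + 2*n^3 + 3*n^2 + n)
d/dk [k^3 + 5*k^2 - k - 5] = 3*k^2 + 10*k - 1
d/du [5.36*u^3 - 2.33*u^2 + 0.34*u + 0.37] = 16.08*u^2 - 4.66*u + 0.34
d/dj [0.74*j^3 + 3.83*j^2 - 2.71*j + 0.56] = 2.22*j^2 + 7.66*j - 2.71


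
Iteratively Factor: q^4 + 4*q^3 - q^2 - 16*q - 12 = (q + 3)*(q^3 + q^2 - 4*q - 4) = (q + 1)*(q + 3)*(q^2 - 4) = (q - 2)*(q + 1)*(q + 3)*(q + 2)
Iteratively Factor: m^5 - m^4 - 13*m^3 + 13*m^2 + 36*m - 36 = (m - 3)*(m^4 + 2*m^3 - 7*m^2 - 8*m + 12) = (m - 3)*(m - 1)*(m^3 + 3*m^2 - 4*m - 12) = (m - 3)*(m - 2)*(m - 1)*(m^2 + 5*m + 6) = (m - 3)*(m - 2)*(m - 1)*(m + 2)*(m + 3)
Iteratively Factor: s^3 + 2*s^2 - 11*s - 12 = (s + 1)*(s^2 + s - 12) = (s - 3)*(s + 1)*(s + 4)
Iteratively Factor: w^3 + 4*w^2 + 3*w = (w + 3)*(w^2 + w) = (w + 1)*(w + 3)*(w)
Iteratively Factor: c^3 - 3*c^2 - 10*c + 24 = (c - 4)*(c^2 + c - 6) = (c - 4)*(c + 3)*(c - 2)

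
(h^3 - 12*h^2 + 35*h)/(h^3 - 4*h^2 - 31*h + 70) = h*(h - 5)/(h^2 + 3*h - 10)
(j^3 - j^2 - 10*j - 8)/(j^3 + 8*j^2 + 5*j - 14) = (j^2 - 3*j - 4)/(j^2 + 6*j - 7)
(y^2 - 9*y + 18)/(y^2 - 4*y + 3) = (y - 6)/(y - 1)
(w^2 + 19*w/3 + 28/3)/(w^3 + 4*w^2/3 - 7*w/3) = (w + 4)/(w*(w - 1))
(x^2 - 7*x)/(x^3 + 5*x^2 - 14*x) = (x - 7)/(x^2 + 5*x - 14)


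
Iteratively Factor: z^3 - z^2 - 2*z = (z + 1)*(z^2 - 2*z) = (z - 2)*(z + 1)*(z)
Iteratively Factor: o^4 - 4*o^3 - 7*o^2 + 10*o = (o - 5)*(o^3 + o^2 - 2*o) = o*(o - 5)*(o^2 + o - 2) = o*(o - 5)*(o - 1)*(o + 2)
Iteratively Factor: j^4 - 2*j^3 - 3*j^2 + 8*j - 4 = (j - 1)*(j^3 - j^2 - 4*j + 4) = (j - 1)^2*(j^2 - 4) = (j - 2)*(j - 1)^2*(j + 2)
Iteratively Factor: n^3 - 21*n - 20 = (n + 4)*(n^2 - 4*n - 5) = (n - 5)*(n + 4)*(n + 1)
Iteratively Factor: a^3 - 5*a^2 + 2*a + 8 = (a - 2)*(a^2 - 3*a - 4) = (a - 2)*(a + 1)*(a - 4)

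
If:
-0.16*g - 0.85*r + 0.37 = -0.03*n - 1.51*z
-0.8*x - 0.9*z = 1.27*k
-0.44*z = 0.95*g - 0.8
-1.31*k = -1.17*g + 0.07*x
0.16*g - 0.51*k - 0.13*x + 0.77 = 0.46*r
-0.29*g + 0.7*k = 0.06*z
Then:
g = 0.06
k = 0.17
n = -36.93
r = 2.12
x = -2.17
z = 1.69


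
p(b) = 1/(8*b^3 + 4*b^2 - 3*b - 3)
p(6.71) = 0.00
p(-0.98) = -0.27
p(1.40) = 0.04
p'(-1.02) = -0.76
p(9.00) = 0.00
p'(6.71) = -0.00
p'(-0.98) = -0.87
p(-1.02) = -0.23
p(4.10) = 0.00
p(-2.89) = -0.01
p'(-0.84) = -1.25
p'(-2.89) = -0.01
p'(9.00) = 0.00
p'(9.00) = 0.00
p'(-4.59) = -0.00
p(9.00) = 0.00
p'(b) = (-24*b^2 - 8*b + 3)/(8*b^3 + 4*b^2 - 3*b - 3)^2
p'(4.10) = -0.00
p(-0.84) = -0.42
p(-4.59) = -0.00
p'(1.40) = -0.11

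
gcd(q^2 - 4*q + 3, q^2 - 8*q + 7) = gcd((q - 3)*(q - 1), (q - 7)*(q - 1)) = q - 1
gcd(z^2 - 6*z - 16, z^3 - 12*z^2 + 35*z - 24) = z - 8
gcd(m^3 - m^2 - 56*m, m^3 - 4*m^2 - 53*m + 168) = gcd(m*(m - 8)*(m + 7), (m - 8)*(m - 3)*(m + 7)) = m^2 - m - 56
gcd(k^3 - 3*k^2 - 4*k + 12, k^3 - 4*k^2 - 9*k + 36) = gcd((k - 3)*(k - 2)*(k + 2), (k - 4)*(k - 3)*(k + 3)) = k - 3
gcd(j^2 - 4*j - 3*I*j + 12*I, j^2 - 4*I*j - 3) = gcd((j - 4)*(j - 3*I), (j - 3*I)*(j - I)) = j - 3*I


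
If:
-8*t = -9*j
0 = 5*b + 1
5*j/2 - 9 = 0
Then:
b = -1/5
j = 18/5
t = 81/20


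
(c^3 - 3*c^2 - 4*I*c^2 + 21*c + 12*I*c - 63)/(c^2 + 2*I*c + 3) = (c^2 - c*(3 + 7*I) + 21*I)/(c - I)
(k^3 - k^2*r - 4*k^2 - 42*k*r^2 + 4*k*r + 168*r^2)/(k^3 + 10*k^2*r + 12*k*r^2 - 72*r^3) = (-k^2 + 7*k*r + 4*k - 28*r)/(-k^2 - 4*k*r + 12*r^2)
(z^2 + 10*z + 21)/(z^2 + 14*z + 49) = (z + 3)/(z + 7)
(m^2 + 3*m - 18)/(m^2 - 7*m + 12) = (m + 6)/(m - 4)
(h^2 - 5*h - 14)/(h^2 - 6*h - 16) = (h - 7)/(h - 8)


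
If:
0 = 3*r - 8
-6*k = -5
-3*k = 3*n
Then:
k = 5/6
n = -5/6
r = 8/3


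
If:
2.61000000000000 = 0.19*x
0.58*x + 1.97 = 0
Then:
No Solution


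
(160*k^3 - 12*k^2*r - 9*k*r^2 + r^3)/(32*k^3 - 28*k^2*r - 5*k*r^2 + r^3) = (-5*k + r)/(-k + r)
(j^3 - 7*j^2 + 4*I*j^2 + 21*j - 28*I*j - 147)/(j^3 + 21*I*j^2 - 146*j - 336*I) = (j^2 - j*(7 + 3*I) + 21*I)/(j^2 + 14*I*j - 48)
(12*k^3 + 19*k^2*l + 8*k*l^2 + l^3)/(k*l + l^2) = 12*k^2/l + 7*k + l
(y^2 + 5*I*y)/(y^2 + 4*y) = (y + 5*I)/(y + 4)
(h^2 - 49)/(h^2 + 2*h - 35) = (h - 7)/(h - 5)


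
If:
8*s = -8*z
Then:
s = -z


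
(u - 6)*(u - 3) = u^2 - 9*u + 18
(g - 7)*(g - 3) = g^2 - 10*g + 21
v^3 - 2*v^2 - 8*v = v*(v - 4)*(v + 2)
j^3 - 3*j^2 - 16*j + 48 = (j - 4)*(j - 3)*(j + 4)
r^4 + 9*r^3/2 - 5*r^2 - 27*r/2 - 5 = (r - 2)*(r + 1/2)*(r + 1)*(r + 5)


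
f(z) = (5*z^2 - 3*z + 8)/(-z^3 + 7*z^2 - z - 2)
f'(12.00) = 0.18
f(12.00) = -0.94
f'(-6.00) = 0.04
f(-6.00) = 0.44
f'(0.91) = -16.28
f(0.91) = 4.41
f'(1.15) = -4.05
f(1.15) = 2.43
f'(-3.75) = 0.10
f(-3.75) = 0.59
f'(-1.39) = 1.27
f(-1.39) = 1.40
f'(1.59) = -0.85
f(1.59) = 1.57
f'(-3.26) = 0.13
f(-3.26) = 0.64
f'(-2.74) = 0.20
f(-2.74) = 0.73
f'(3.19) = 0.29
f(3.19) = 1.47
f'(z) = (10*z - 3)/(-z^3 + 7*z^2 - z - 2) + (3*z^2 - 14*z + 1)*(5*z^2 - 3*z + 8)/(-z^3 + 7*z^2 - z - 2)^2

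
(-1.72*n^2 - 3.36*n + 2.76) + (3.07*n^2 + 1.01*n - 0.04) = 1.35*n^2 - 2.35*n + 2.72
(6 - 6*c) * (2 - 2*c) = 12*c^2 - 24*c + 12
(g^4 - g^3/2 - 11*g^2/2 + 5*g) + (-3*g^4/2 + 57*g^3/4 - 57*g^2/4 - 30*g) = -g^4/2 + 55*g^3/4 - 79*g^2/4 - 25*g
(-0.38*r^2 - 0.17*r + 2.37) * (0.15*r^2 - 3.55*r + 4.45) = -0.057*r^4 + 1.3235*r^3 - 0.732*r^2 - 9.17*r + 10.5465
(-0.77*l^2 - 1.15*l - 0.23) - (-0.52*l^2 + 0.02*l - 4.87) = -0.25*l^2 - 1.17*l + 4.64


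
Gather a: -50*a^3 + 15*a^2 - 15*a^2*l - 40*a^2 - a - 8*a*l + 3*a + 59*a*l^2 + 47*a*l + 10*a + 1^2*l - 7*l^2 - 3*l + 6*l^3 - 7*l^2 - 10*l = -50*a^3 + a^2*(-15*l - 25) + a*(59*l^2 + 39*l + 12) + 6*l^3 - 14*l^2 - 12*l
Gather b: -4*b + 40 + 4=44 - 4*b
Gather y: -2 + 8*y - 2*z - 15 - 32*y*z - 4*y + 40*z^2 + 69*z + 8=y*(4 - 32*z) + 40*z^2 + 67*z - 9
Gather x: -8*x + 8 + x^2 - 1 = x^2 - 8*x + 7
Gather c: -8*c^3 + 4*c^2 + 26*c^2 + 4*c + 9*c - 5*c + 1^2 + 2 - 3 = -8*c^3 + 30*c^2 + 8*c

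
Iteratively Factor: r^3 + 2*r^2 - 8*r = (r)*(r^2 + 2*r - 8) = r*(r + 4)*(r - 2)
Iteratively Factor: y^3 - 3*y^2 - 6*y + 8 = (y - 1)*(y^2 - 2*y - 8) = (y - 4)*(y - 1)*(y + 2)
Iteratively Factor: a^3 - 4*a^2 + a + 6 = (a - 2)*(a^2 - 2*a - 3) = (a - 3)*(a - 2)*(a + 1)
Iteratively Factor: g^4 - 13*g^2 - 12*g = (g)*(g^3 - 13*g - 12) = g*(g - 4)*(g^2 + 4*g + 3) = g*(g - 4)*(g + 3)*(g + 1)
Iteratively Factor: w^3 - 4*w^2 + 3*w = (w)*(w^2 - 4*w + 3) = w*(w - 3)*(w - 1)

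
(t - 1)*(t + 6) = t^2 + 5*t - 6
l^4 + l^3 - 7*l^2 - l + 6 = (l - 2)*(l - 1)*(l + 1)*(l + 3)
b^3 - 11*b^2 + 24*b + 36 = (b - 6)^2*(b + 1)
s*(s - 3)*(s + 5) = s^3 + 2*s^2 - 15*s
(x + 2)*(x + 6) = x^2 + 8*x + 12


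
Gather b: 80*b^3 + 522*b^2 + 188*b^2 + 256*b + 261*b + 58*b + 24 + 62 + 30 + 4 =80*b^3 + 710*b^2 + 575*b + 120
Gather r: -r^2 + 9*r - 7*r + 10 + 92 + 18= -r^2 + 2*r + 120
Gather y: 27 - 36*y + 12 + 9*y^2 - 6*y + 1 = 9*y^2 - 42*y + 40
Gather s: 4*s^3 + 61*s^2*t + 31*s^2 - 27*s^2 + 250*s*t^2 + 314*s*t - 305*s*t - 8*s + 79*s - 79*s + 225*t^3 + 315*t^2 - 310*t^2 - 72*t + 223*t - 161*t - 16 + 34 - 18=4*s^3 + s^2*(61*t + 4) + s*(250*t^2 + 9*t - 8) + 225*t^3 + 5*t^2 - 10*t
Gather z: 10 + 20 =30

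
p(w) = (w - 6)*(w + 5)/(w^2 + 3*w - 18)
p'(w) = (-2*w - 3)*(w - 6)*(w + 5)/(w^2 + 3*w - 18)^2 + (w - 6)/(w^2 + 3*w - 18) + (w + 5)/(w^2 + 3*w - 18) = 4*(w^2 + 6*w + 27)/(w^4 + 6*w^3 - 27*w^2 - 108*w + 324)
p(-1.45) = 1.31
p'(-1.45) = 0.20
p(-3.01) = 1.00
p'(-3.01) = 0.22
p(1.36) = 2.44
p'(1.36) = 1.02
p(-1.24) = 1.35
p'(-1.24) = 0.21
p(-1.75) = 1.25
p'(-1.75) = 0.19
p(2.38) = 5.14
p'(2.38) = 6.96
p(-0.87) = 1.43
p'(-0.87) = 0.23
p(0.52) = 1.87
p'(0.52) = 0.46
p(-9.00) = 1.67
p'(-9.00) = 0.17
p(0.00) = 1.67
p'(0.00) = 0.33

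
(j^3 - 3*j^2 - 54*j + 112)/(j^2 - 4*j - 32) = (j^2 + 5*j - 14)/(j + 4)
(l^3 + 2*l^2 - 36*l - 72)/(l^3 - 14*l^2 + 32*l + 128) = (l^2 - 36)/(l^2 - 16*l + 64)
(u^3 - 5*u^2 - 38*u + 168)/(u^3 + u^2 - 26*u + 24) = (u - 7)/(u - 1)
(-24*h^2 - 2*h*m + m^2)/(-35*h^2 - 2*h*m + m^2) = (24*h^2 + 2*h*m - m^2)/(35*h^2 + 2*h*m - m^2)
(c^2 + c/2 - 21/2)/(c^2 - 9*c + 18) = (c + 7/2)/(c - 6)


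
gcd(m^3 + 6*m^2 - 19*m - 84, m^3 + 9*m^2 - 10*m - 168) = m^2 + 3*m - 28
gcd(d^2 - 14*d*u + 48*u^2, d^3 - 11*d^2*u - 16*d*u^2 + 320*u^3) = -d + 8*u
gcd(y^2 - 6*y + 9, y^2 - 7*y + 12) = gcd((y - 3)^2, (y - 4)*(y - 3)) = y - 3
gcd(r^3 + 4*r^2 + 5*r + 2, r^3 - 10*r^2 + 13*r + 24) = r + 1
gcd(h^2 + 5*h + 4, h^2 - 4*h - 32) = h + 4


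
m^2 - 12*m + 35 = (m - 7)*(m - 5)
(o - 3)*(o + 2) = o^2 - o - 6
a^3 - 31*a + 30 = (a - 5)*(a - 1)*(a + 6)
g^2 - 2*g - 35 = (g - 7)*(g + 5)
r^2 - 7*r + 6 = (r - 6)*(r - 1)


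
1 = 1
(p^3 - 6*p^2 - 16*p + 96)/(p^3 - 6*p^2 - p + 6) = (p^2 - 16)/(p^2 - 1)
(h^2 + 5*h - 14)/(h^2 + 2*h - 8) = (h + 7)/(h + 4)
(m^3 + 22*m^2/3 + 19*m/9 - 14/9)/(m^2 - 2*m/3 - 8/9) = (3*m^2 + 20*m - 7)/(3*m - 4)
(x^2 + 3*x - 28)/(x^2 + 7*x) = (x - 4)/x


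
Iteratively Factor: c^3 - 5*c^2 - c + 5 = (c + 1)*(c^2 - 6*c + 5) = (c - 1)*(c + 1)*(c - 5)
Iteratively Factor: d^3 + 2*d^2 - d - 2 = (d + 1)*(d^2 + d - 2) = (d + 1)*(d + 2)*(d - 1)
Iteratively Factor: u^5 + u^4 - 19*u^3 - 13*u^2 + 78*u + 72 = (u + 4)*(u^4 - 3*u^3 - 7*u^2 + 15*u + 18) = (u + 1)*(u + 4)*(u^3 - 4*u^2 - 3*u + 18) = (u + 1)*(u + 2)*(u + 4)*(u^2 - 6*u + 9) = (u - 3)*(u + 1)*(u + 2)*(u + 4)*(u - 3)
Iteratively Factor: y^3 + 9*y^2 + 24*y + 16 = (y + 4)*(y^2 + 5*y + 4) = (y + 4)^2*(y + 1)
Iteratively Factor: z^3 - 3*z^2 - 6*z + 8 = (z + 2)*(z^2 - 5*z + 4) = (z - 1)*(z + 2)*(z - 4)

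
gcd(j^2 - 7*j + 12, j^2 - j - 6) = j - 3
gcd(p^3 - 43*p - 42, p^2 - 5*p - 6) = p + 1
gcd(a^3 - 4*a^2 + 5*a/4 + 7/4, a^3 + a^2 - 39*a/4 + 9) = 1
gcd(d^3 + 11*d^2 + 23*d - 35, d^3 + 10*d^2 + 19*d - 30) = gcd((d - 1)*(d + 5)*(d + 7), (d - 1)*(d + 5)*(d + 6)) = d^2 + 4*d - 5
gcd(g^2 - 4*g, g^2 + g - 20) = g - 4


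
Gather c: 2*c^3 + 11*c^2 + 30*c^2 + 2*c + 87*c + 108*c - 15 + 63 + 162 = 2*c^3 + 41*c^2 + 197*c + 210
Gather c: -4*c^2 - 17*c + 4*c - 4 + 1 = -4*c^2 - 13*c - 3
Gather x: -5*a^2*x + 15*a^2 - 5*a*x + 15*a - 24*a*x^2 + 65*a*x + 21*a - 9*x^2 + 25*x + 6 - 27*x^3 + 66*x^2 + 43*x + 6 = 15*a^2 + 36*a - 27*x^3 + x^2*(57 - 24*a) + x*(-5*a^2 + 60*a + 68) + 12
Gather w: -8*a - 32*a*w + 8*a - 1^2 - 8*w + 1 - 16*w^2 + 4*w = -16*w^2 + w*(-32*a - 4)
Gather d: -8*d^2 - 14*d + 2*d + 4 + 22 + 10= -8*d^2 - 12*d + 36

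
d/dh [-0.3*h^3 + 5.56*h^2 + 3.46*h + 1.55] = -0.9*h^2 + 11.12*h + 3.46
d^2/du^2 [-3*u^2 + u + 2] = -6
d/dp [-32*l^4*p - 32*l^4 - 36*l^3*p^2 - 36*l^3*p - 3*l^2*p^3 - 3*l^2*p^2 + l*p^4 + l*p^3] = l*(-32*l^3 - 72*l^2*p - 36*l^2 - 9*l*p^2 - 6*l*p + 4*p^3 + 3*p^2)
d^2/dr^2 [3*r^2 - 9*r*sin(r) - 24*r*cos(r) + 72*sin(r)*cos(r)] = 9*r*sin(r) + 24*r*cos(r) + 48*sin(r) - 144*sin(2*r) - 18*cos(r) + 6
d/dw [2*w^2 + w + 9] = 4*w + 1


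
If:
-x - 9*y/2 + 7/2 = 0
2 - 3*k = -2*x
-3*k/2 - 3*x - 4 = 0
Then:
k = -1/6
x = -5/4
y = 19/18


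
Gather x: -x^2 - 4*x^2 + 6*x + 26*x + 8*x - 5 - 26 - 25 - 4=-5*x^2 + 40*x - 60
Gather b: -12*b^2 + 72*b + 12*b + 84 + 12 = -12*b^2 + 84*b + 96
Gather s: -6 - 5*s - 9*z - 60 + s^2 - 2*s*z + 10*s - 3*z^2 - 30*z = s^2 + s*(5 - 2*z) - 3*z^2 - 39*z - 66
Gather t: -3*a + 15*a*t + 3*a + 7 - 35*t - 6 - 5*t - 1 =t*(15*a - 40)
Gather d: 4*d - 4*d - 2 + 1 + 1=0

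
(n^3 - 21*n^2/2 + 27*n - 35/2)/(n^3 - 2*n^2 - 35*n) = (2*n^2 - 7*n + 5)/(2*n*(n + 5))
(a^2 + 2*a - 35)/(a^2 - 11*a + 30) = (a + 7)/(a - 6)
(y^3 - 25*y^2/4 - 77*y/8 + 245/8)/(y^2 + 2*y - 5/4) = (4*y^2 - 35*y + 49)/(2*(2*y - 1))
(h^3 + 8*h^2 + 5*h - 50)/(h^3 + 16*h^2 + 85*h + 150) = (h - 2)/(h + 6)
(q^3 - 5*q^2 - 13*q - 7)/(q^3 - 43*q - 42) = (q + 1)/(q + 6)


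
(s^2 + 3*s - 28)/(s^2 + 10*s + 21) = (s - 4)/(s + 3)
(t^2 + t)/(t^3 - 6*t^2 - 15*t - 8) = t/(t^2 - 7*t - 8)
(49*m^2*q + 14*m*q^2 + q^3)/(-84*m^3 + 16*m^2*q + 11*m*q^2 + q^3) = q*(7*m + q)/(-12*m^2 + 4*m*q + q^2)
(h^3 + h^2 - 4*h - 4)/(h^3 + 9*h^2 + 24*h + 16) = (h^2 - 4)/(h^2 + 8*h + 16)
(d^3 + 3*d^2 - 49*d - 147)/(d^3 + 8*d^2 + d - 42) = (d - 7)/(d - 2)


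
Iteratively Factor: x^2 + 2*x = (x)*(x + 2)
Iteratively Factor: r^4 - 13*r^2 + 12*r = (r + 4)*(r^3 - 4*r^2 + 3*r) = r*(r + 4)*(r^2 - 4*r + 3) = r*(r - 3)*(r + 4)*(r - 1)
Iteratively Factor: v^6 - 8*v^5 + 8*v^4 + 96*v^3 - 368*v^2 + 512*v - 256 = (v - 2)*(v^5 - 6*v^4 - 4*v^3 + 88*v^2 - 192*v + 128) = (v - 2)^2*(v^4 - 4*v^3 - 12*v^2 + 64*v - 64) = (v - 4)*(v - 2)^2*(v^3 - 12*v + 16) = (v - 4)*(v - 2)^3*(v^2 + 2*v - 8) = (v - 4)*(v - 2)^3*(v + 4)*(v - 2)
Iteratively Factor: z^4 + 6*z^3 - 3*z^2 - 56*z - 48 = (z - 3)*(z^3 + 9*z^2 + 24*z + 16) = (z - 3)*(z + 1)*(z^2 + 8*z + 16) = (z - 3)*(z + 1)*(z + 4)*(z + 4)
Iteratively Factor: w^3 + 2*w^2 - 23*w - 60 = (w + 3)*(w^2 - w - 20) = (w + 3)*(w + 4)*(w - 5)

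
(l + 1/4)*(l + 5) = l^2 + 21*l/4 + 5/4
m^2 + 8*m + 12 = (m + 2)*(m + 6)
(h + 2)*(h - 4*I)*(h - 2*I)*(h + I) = h^4 + 2*h^3 - 5*I*h^3 - 2*h^2 - 10*I*h^2 - 4*h - 8*I*h - 16*I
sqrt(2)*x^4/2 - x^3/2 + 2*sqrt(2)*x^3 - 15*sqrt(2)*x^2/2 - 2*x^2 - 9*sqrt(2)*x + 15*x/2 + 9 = (x - 3)*(x + 6)*(x - sqrt(2)/2)*(sqrt(2)*x/2 + sqrt(2)/2)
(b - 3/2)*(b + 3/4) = b^2 - 3*b/4 - 9/8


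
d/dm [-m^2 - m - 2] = -2*m - 1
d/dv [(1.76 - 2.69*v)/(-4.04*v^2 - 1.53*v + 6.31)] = (-10.8676*v^2 + 14.2208*v - 14.2811)/(16.3216*v^4 + 12.3624*v^3 - 48.6439*v^2 - 19.3086*v + 39.8161)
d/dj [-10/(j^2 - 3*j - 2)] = 10*(2*j - 3)/(-j^2 + 3*j + 2)^2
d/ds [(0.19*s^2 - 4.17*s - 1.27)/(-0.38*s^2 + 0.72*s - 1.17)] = (-1.4478*s^2 - 1.4098*s + 5.7933)/(0.1444*s^4 - 0.5472*s^3 + 1.4076*s^2 - 1.6848*s + 1.3689)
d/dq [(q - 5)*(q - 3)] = 2*q - 8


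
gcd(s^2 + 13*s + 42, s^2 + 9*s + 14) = s + 7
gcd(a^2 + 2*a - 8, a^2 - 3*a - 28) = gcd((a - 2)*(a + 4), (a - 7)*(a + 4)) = a + 4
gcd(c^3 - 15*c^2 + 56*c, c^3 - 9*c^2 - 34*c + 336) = c^2 - 15*c + 56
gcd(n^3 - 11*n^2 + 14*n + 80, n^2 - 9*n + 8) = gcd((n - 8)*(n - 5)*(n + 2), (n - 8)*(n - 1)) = n - 8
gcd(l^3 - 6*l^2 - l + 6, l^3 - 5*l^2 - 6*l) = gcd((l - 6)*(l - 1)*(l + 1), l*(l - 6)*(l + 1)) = l^2 - 5*l - 6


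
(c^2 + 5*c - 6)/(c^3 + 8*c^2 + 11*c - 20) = (c + 6)/(c^2 + 9*c + 20)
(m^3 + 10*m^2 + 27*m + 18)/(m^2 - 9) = (m^2 + 7*m + 6)/(m - 3)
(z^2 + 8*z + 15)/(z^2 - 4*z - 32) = (z^2 + 8*z + 15)/(z^2 - 4*z - 32)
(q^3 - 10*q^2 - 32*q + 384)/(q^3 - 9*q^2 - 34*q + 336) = (q - 8)/(q - 7)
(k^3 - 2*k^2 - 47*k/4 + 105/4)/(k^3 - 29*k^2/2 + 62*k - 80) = (2*k^2 + k - 21)/(2*(k^2 - 12*k + 32))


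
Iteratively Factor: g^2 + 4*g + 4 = (g + 2)*(g + 2)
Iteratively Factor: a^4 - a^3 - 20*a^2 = (a)*(a^3 - a^2 - 20*a) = a*(a + 4)*(a^2 - 5*a) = a*(a - 5)*(a + 4)*(a)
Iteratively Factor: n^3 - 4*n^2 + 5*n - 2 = (n - 1)*(n^2 - 3*n + 2) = (n - 2)*(n - 1)*(n - 1)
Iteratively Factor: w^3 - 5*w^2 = (w - 5)*(w^2) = w*(w - 5)*(w)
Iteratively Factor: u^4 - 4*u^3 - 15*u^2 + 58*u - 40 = (u - 5)*(u^3 + u^2 - 10*u + 8) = (u - 5)*(u - 1)*(u^2 + 2*u - 8) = (u - 5)*(u - 1)*(u + 4)*(u - 2)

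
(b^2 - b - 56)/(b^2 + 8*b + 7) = (b - 8)/(b + 1)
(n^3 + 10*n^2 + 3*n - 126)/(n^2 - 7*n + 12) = (n^2 + 13*n + 42)/(n - 4)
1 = 1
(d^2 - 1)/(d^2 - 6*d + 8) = (d^2 - 1)/(d^2 - 6*d + 8)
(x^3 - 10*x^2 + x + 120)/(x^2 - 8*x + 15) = (x^2 - 5*x - 24)/(x - 3)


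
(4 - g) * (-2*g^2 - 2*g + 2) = 2*g^3 - 6*g^2 - 10*g + 8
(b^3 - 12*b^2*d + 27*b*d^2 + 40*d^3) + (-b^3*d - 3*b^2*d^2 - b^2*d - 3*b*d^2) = -b^3*d + b^3 - 3*b^2*d^2 - 13*b^2*d + 24*b*d^2 + 40*d^3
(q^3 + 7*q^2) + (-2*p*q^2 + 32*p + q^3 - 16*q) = -2*p*q^2 + 32*p + 2*q^3 + 7*q^2 - 16*q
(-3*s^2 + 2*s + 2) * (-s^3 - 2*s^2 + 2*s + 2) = 3*s^5 + 4*s^4 - 12*s^3 - 6*s^2 + 8*s + 4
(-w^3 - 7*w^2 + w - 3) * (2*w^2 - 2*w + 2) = -2*w^5 - 12*w^4 + 14*w^3 - 22*w^2 + 8*w - 6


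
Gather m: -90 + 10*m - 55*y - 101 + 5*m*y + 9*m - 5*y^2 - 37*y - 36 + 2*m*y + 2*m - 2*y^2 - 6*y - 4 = m*(7*y + 21) - 7*y^2 - 98*y - 231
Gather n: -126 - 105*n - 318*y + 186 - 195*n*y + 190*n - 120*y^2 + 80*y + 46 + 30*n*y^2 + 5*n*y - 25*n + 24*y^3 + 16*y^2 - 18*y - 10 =n*(30*y^2 - 190*y + 60) + 24*y^3 - 104*y^2 - 256*y + 96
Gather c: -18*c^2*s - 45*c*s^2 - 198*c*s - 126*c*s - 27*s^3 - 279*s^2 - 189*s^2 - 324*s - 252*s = -18*c^2*s + c*(-45*s^2 - 324*s) - 27*s^3 - 468*s^2 - 576*s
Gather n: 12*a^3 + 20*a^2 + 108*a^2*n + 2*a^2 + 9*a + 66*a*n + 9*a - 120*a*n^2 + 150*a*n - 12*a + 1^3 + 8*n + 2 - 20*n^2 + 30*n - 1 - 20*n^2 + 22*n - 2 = 12*a^3 + 22*a^2 + 6*a + n^2*(-120*a - 40) + n*(108*a^2 + 216*a + 60)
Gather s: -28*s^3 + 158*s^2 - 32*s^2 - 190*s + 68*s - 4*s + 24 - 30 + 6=-28*s^3 + 126*s^2 - 126*s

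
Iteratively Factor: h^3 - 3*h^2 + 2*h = (h - 1)*(h^2 - 2*h) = h*(h - 1)*(h - 2)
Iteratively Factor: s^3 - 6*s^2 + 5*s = (s)*(s^2 - 6*s + 5) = s*(s - 5)*(s - 1)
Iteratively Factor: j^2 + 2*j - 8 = (j - 2)*(j + 4)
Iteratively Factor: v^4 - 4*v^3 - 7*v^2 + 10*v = (v - 5)*(v^3 + v^2 - 2*v) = (v - 5)*(v - 1)*(v^2 + 2*v) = (v - 5)*(v - 1)*(v + 2)*(v)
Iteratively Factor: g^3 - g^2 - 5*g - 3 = (g - 3)*(g^2 + 2*g + 1) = (g - 3)*(g + 1)*(g + 1)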